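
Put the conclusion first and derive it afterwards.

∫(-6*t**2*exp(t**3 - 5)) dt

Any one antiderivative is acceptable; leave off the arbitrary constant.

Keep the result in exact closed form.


The answer is -2*exp(t**3 - 5).
Step 1. Substitute u = t**3 - 5, turning ∫(-6*t**2*exp(t**3 - 5)) dt into ∫(-2*exp(u)) du: now ∫(-2*exp(u)) du.
Step 2. Evaluate the standard form: now -2*exp(u).
Step 3. Substitute back u = t**3 - 5: now -2*exp(t**3 - 5).
Answer: -2*exp(t**3 - 5).


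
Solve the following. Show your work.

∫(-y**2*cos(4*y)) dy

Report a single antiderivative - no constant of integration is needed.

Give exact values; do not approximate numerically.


Step 1. Integrate ∫(-y**2*cos(4*y)) dy by parts with u = y**2, dv = (-cos(4*y)) dy, so v = -sin(4*y)/4: now -y**2*sin(4*y)/4 + ∫(y*sin(4*y)/2) dy.
Step 2. Integrate ∫(y*sin(4*y)/2) dy by parts with u = y, dv = (sin(4*y)/2) dy, so v = -cos(4*y)/8: now -y**2*sin(4*y)/4 - y*cos(4*y)/8 + ∫(cos(4*y)/8) dy.
Step 3. Evaluate the standard form: now -y**2*sin(4*y)/4 - y*cos(4*y)/8 + sin(4*y)/32.
Answer: -y**2*sin(4*y)/4 - y*cos(4*y)/8 + sin(4*y)/32.


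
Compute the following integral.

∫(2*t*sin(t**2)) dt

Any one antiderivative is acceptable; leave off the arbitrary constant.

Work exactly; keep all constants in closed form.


Answer: -cos(t**2).


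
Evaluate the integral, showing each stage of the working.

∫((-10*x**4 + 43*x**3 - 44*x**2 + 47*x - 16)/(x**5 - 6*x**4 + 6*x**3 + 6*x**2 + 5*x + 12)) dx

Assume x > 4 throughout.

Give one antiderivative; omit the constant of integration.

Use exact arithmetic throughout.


Step 1. Decompose ∫((-10*x**4 + 43*x**3 - 44*x**2 + 47*x - 16)/(x**5 - 6*x**4 + 6*x**3 + 6*x**2 + 5*x + 12)) dx by partial fractions, (-10*x**4 + 43*x**3 - 44*x**2 + 47*x - 16)/(x**5 - 6*x**4 + 6*x**3 + 6*x**2 + 5*x + 12) = 1/(x**2 + 1) - 4/(x + 1) - 2/(x - 3) - 4/(x - 4): now ∫(-4/(x - 4)) dx + ∫(-2/(x - 3)) dx + ∫(-4/(x + 1)) dx + ∫(1/(x**2 + 1)) dx.
Step 2. Evaluate the standard form [assuming x > -1]: now -4*log(x + 1) + ∫(-4/(x - 4)) dx + ∫(-2/(x - 3)) dx + ∫(1/(x**2 + 1)) dx.
Step 3. Evaluate the standard form [assuming x > 4]: now -4*log(x - 4) - 4*log(x + 1) + ∫(-2/(x - 3)) dx + ∫(1/(x**2 + 1)) dx.
Step 4. Evaluate the standard form [assuming x > 3]: now -4*log(x - 4) - 2*log(x - 3) - 4*log(x + 1) + ∫(1/(x**2 + 1)) dx.
Step 5. Evaluate the standard form: now -4*log(x - 4) - 2*log(x - 3) - 4*log(x + 1) + atan(x).
Answer: -4*log(x - 4) - 2*log(x - 3) - 4*log(x + 1) + atan(x).


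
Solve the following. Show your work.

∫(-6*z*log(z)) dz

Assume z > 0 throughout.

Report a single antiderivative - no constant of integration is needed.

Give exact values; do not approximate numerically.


Step 1. Integrate ∫(-6*z*log(z)) dz by parts with u = log(z), dv = (-6*z) dz, so v = -3*z**2 [assuming z > 0]: now -3*z**2*log(z) + ∫(3*z) dz.
Step 2. Evaluate the standard form: now -3*z**2*log(z) + 3*z**2/2.
Answer: -3*z**2*log(z) + 3*z**2/2.


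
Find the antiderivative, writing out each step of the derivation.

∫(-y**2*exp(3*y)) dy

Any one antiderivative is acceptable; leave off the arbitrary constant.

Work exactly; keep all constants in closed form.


Step 1. Integrate ∫(-y**2*exp(3*y)) dy by parts with u = y**2, dv = (-exp(3*y)) dy, so v = -exp(3*y)/3: now -y**2*exp(3*y)/3 + ∫(2*y*exp(3*y)/3) dy.
Step 2. Integrate ∫(2*y*exp(3*y)/3) dy by parts with u = y, dv = (2*exp(3*y)/3) dy, so v = 2*exp(3*y)/9: now -y**2*exp(3*y)/3 + 2*y*exp(3*y)/9 + ∫(-2*exp(3*y)/9) dy.
Step 3. Evaluate the standard form: now -y**2*exp(3*y)/3 + 2*y*exp(3*y)/9 - 2*exp(3*y)/27.
Answer: -y**2*exp(3*y)/3 + 2*y*exp(3*y)/9 - 2*exp(3*y)/27.


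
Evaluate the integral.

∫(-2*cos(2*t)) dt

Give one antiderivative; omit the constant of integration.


Answer: -sin(2*t).


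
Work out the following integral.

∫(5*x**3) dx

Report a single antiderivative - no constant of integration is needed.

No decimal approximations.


Answer: 5*x**4/4.


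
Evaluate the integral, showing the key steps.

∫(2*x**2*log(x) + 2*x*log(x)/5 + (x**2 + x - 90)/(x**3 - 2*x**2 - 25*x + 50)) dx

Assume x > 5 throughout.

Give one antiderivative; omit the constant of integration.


Step 1. Rewrite: now ∫(2*x*log(x)/5) dx + ∫(2*x**2*log(x)) dx + ∫((x**2 + x - 90)/(x**3 - 2*x**2 - 25*x + 50)) dx.
Step 2. Integrate ∫(2*x*log(x)/5) dx by parts with u = log(x), dv = (2*x/5) dx, so v = x**2/5 [assuming x > 0]: now x**2*log(x)/5 + ∫(-x/5) dx + ∫(2*x**2*log(x)) dx + ∫((x**2 + x - 90)/(x**3 - 2*x**2 - 25*x + 50)) dx.
Step 3. Evaluate the standard form: now x**2*log(x)/5 - x**2/10 + ∫(2*x**2*log(x)) dx + ∫((x**2 + x - 90)/(x**3 - 2*x**2 - 25*x + 50)) dx.
Step 4. Decompose ∫((x**2 + x - 90)/(x**3 - 2*x**2 - 25*x + 50)) dx by partial fractions, (x**2 + x - 90)/(x**3 - 2*x**2 - 25*x + 50) = -1/(x + 5) + 4/(x - 2) - 2/(x - 5): now x**2*log(x)/5 - x**2/10 + ∫(2*x**2*log(x)) dx + ∫(-2/(x - 5)) dx + ∫(4/(x - 2)) dx + ∫(-1/(x + 5)) dx.
Step 5. Evaluate the standard form [assuming x > 2]: now x**2*log(x)/5 - x**2/10 + 4*log(x - 2) + ∫(2*x**2*log(x)) dx + ∫(-2/(x - 5)) dx + ∫(-1/(x + 5)) dx.
Step 6. Evaluate the standard form [assuming x > -5]: now x**2*log(x)/5 - x**2/10 + 4*log(x - 2) - log(x + 5) + ∫(2*x**2*log(x)) dx + ∫(-2/(x - 5)) dx.
Step 7. Evaluate the standard form [assuming x > 5]: now x**2*log(x)/5 - x**2/10 - 2*log(x - 5) + 4*log(x - 2) - log(x + 5) + ∫(2*x**2*log(x)) dx.
Step 8. Integrate ∫(2*x**2*log(x)) dx by parts with u = log(x), dv = (2*x**2) dx, so v = 2*x**3/3 [assuming x > 0]: now 2*x**3*log(x)/3 + x**2*log(x)/5 - x**2/10 - 2*log(x - 5) + 4*log(x - 2) - log(x + 5) + ∫(-2*x**2/3) dx.
Step 9. Evaluate the standard form: now 2*x**3*log(x)/3 - 2*x**3/9 + x**2*log(x)/5 - x**2/10 - 2*log(x - 5) + 4*log(x - 2) - log(x + 5).
Answer: 2*x**3*log(x)/3 - 2*x**3/9 + x**2*log(x)/5 - x**2/10 - 2*log(x - 5) + 4*log(x - 2) - log(x + 5).


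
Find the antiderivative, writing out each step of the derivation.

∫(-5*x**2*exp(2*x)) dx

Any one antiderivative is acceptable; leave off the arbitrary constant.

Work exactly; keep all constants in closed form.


Step 1. Integrate ∫(-5*x**2*exp(2*x)) dx by parts with u = x**2, dv = (-5*exp(2*x)) dx, so v = -5*exp(2*x)/2: now -5*x**2*exp(2*x)/2 + ∫(5*x*exp(2*x)) dx.
Step 2. Integrate ∫(5*x*exp(2*x)) dx by parts with u = x, dv = (5*exp(2*x)) dx, so v = 5*exp(2*x)/2: now -5*x**2*exp(2*x)/2 + 5*x*exp(2*x)/2 + ∫(-5*exp(2*x)/2) dx.
Step 3. Evaluate the standard form: now -5*x**2*exp(2*x)/2 + 5*x*exp(2*x)/2 - 5*exp(2*x)/4.
Answer: -5*x**2*exp(2*x)/2 + 5*x*exp(2*x)/2 - 5*exp(2*x)/4.


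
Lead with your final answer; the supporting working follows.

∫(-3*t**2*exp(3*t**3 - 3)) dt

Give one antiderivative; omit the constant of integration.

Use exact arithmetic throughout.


The answer is -exp(3*t**3 - 3)/3.
Step 1. Substitute u = t**3 - 1, turning ∫(-3*t**2*exp(3*t**3 - 3)) dt into ∫(-exp(3*u)) du: now ∫(-exp(3*u)) du.
Step 2. Evaluate the standard form: now -exp(3*u)/3.
Step 3. Substitute back u = t**3 - 1: now -exp(3*t**3 - 3)/3.
Answer: -exp(3*t**3 - 3)/3.


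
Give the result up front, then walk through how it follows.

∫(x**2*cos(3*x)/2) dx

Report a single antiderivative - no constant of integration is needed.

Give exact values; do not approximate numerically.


The answer is x**2*sin(3*x)/6 + x*cos(3*x)/9 - sin(3*x)/27.
Step 1. Integrate ∫(x**2*cos(3*x)/2) dx by parts with u = x**2, dv = (cos(3*x)/2) dx, so v = sin(3*x)/6: now x**2*sin(3*x)/6 + ∫(-x*sin(3*x)/3) dx.
Step 2. Integrate ∫(-x*sin(3*x)/3) dx by parts with u = x, dv = (-sin(3*x)/3) dx, so v = cos(3*x)/9: now x**2*sin(3*x)/6 + x*cos(3*x)/9 + ∫(-cos(3*x)/9) dx.
Step 3. Evaluate the standard form: now x**2*sin(3*x)/6 + x*cos(3*x)/9 - sin(3*x)/27.
Answer: x**2*sin(3*x)/6 + x*cos(3*x)/9 - sin(3*x)/27.


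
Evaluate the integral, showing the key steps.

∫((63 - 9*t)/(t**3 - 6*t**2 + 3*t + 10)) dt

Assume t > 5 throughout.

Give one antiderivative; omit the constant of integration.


Step 1. Decompose ∫((63 - 9*t)/(t**3 - 6*t**2 + 3*t + 10)) dt by partial fractions, (63 - 9*t)/(t**3 - 6*t**2 + 3*t + 10) = 4/(t + 1) - 5/(t - 2) + 1/(t - 5): now ∫(1/(t - 5)) dt + ∫(-5/(t - 2)) dt + ∫(4/(t + 1)) dt.
Step 2. Evaluate the standard form [assuming t > 2]: now -5*log(t - 2) + ∫(1/(t - 5)) dt + ∫(4/(t + 1)) dt.
Step 3. Evaluate the standard form [assuming t > 5]: now log(t - 5) - 5*log(t - 2) + ∫(4/(t + 1)) dt.
Step 4. Evaluate the standard form [assuming t > -1]: now log(t - 5) - 5*log(t - 2) + 4*log(t + 1).
Answer: log(t - 5) - 5*log(t - 2) + 4*log(t + 1).


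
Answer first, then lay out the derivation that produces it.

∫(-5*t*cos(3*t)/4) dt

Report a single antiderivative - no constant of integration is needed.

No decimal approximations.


The answer is -5*t*sin(3*t)/12 - 5*cos(3*t)/36.
Step 1. Integrate ∫(-5*t*cos(3*t)/4) dt by parts with u = t, dv = (-5*cos(3*t)/4) dt, so v = -5*sin(3*t)/12: now -5*t*sin(3*t)/12 + ∫(5*sin(3*t)/12) dt.
Step 2. Evaluate the standard form: now -5*t*sin(3*t)/12 - 5*cos(3*t)/36.
Answer: -5*t*sin(3*t)/12 - 5*cos(3*t)/36.


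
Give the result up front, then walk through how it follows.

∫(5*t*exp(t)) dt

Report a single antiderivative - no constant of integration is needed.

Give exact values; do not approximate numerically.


The answer is 5*t*exp(t) - 5*exp(t).
Step 1. Integrate ∫(5*t*exp(t)) dt by parts with u = t, dv = (5*exp(t)) dt, so v = 5*exp(t): now 5*t*exp(t) + ∫(-5*exp(t)) dt.
Step 2. Evaluate the standard form: now 5*t*exp(t) - 5*exp(t).
Answer: 5*t*exp(t) - 5*exp(t).


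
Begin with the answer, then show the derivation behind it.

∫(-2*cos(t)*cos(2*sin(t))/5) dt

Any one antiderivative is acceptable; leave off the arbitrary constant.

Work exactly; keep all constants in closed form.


The answer is -sin(2*sin(t))/5.
Step 1. Substitute u = sin(t), turning ∫(-2*cos(t)*cos(2*sin(t))/5) dt into ∫(-2*cos(2*u)/5) du: now ∫(-2*cos(2*u)/5) du.
Step 2. Evaluate the standard form: now -sin(2*u)/5.
Step 3. Substitute back u = sin(t): now -sin(2*sin(t))/5.
Answer: -sin(2*sin(t))/5.


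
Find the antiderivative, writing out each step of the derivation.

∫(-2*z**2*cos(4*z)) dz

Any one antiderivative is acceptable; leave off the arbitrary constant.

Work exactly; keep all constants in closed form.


Step 1. Integrate ∫(-2*z**2*cos(4*z)) dz by parts with u = z**2, dv = (-2*cos(4*z)) dz, so v = -sin(4*z)/2: now -z**2*sin(4*z)/2 + ∫(z*sin(4*z)) dz.
Step 2. Integrate ∫(z*sin(4*z)) dz by parts with u = z, dv = (sin(4*z)) dz, so v = -cos(4*z)/4: now -z**2*sin(4*z)/2 - z*cos(4*z)/4 + ∫(cos(4*z)/4) dz.
Step 3. Evaluate the standard form: now -z**2*sin(4*z)/2 - z*cos(4*z)/4 + sin(4*z)/16.
Answer: -z**2*sin(4*z)/2 - z*cos(4*z)/4 + sin(4*z)/16.


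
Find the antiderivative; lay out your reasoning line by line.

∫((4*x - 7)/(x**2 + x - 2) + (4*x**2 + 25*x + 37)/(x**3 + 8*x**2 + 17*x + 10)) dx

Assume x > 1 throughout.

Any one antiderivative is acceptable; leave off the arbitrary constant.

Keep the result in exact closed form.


Step 1. Rewrite: now ∫((4*x - 7)/(x**2 + x - 2)) dx + ∫((4*x**2 + 25*x + 37)/(x**3 + 8*x**2 + 17*x + 10)) dx.
Step 2. Decompose ∫((4*x**2 + 25*x + 37)/(x**3 + 8*x**2 + 17*x + 10)) dx by partial fractions, (4*x**2 + 25*x + 37)/(x**3 + 8*x**2 + 17*x + 10) = 1/(x + 5) - 1/(x + 2) + 4/(x + 1): now ∫((4*x - 7)/(x**2 + x - 2)) dx + ∫(4/(x + 1)) dx + ∫(-1/(x + 2)) dx + ∫(1/(x + 5)) dx.
Step 3. Evaluate the standard form [assuming x > -5]: now log(x + 5) + ∫((4*x - 7)/(x**2 + x - 2)) dx + ∫(4/(x + 1)) dx + ∫(-1/(x + 2)) dx.
Step 4. Evaluate the standard form [assuming x > -2]: now -log(x + 2) + log(x + 5) + ∫((4*x - 7)/(x**2 + x - 2)) dx + ∫(4/(x + 1)) dx.
Step 5. Evaluate the standard form [assuming x > -1]: now 4*log(x + 1) - log(x + 2) + log(x + 5) + ∫((4*x - 7)/(x**2 + x - 2)) dx.
Step 6. Decompose ∫((4*x - 7)/(x**2 + x - 2)) dx by partial fractions, (4*x - 7)/(x**2 + x - 2) = 5/(x + 2) - 1/(x - 1): now 4*log(x + 1) - log(x + 2) + log(x + 5) + ∫(-1/(x - 1)) dx + ∫(5/(x + 2)) dx.
Step 7. Evaluate the standard form [assuming x > -2]: now 4*log(x + 1) + 4*log(x + 2) + log(x + 5) + ∫(-1/(x - 1)) dx.
Step 8. Evaluate the standard form [assuming x > 1]: now -log(x - 1) + 4*log(x + 1) + 4*log(x + 2) + log(x + 5).
Answer: -log(x - 1) + 4*log(x + 1) + 4*log(x + 2) + log(x + 5).


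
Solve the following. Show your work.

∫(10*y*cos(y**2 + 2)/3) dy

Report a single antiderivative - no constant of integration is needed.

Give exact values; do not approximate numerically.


Step 1. Substitute u = y**2 + 2, turning ∫(10*y*cos(y**2 + 2)/3) dy into ∫(5*cos(u)/3) du: now ∫(5*cos(u)/3) du.
Step 2. Evaluate the standard form: now 5*sin(u)/3.
Step 3. Substitute back u = y**2 + 2: now 5*sin(y**2 + 2)/3.
Answer: 5*sin(y**2 + 2)/3.


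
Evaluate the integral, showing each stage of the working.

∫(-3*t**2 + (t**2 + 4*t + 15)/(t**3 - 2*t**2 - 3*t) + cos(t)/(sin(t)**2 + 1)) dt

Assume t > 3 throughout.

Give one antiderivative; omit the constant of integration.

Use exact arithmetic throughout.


Step 1. Rewrite: now ∫(-3*t**2) dt + ∫(cos(t)/(sin(t)**2 + 1)) dt + ∫((t**2 + 4*t + 15)/(t**3 - 2*t**2 - 3*t)) dt.
Step 2. Decompose ∫((t**2 + 4*t + 15)/(t**3 - 2*t**2 - 3*t)) dt by partial fractions, (t**2 + 4*t + 15)/(t**3 - 2*t**2 - 3*t) = 3/(t + 1) + 3/(t - 3) - 5/t: now ∫(-5/t) dt + ∫(-3*t**2) dt + ∫(cos(t)/(sin(t)**2 + 1)) dt + ∫(3/(t - 3)) dt + ∫(3/(t + 1)) dt.
Step 3. Evaluate the standard form [assuming t > 0]: now -5*log(t) + ∫(-3*t**2) dt + ∫(cos(t)/(sin(t)**2 + 1)) dt + ∫(3/(t - 3)) dt + ∫(3/(t + 1)) dt.
Step 4. Evaluate the standard form [assuming t > 3]: now -5*log(t) + 3*log(t - 3) + ∫(-3*t**2) dt + ∫(cos(t)/(sin(t)**2 + 1)) dt + ∫(3/(t + 1)) dt.
Step 5. Evaluate the standard form [assuming t > -1]: now -5*log(t) + 3*log(t - 3) + 3*log(t + 1) + ∫(-3*t**2) dt + ∫(cos(t)/(sin(t)**2 + 1)) dt.
Step 6. Substitute u = sin(t), turning ∫(cos(t)/(sin(t)**2 + 1)) dt into ∫(1/(u**2 + 1)) du: now -5*log(t) + 3*log(t - 3) + 3*log(t + 1) + ∫(-3*t**2) dt + ∫(1/(u**2 + 1)) du.
Step 7. Evaluate the standard form: now -5*log(t) + 3*log(t - 3) + 3*log(t + 1) + atan(u) + ∫(-3*t**2) dt.
Step 8. Substitute back u = sin(t): now -5*log(t) + 3*log(t - 3) + 3*log(t + 1) + atan(sin(t)) + ∫(-3*t**2) dt.
Step 9. Evaluate the standard form: now -t**3 - 5*log(t) + 3*log(t - 3) + 3*log(t + 1) + atan(sin(t)).
Answer: -t**3 - 5*log(t) + 3*log(t - 3) + 3*log(t + 1) + atan(sin(t)).


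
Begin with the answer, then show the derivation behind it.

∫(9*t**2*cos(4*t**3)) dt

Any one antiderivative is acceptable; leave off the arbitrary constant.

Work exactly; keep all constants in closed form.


The answer is 3*sin(4*t**3)/4.
Step 1. Substitute u = t**3, turning ∫(9*t**2*cos(4*t**3)) dt into ∫(3*cos(4*u)) du: now ∫(3*cos(4*u)) du.
Step 2. Evaluate the standard form: now 3*sin(4*u)/4.
Step 3. Substitute back u = t**3: now 3*sin(4*t**3)/4.
Answer: 3*sin(4*t**3)/4.


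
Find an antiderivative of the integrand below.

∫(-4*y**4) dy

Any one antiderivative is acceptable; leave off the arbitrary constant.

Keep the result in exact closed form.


Answer: -4*y**5/5.


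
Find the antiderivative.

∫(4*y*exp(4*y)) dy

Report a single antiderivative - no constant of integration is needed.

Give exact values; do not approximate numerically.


Answer: y*exp(4*y) - exp(4*y)/4.


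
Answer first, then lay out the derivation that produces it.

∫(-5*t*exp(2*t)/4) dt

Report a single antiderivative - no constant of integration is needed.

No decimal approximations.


The answer is -5*t*exp(2*t)/8 + 5*exp(2*t)/16.
Step 1. Integrate ∫(-5*t*exp(2*t)/4) dt by parts with u = t, dv = (-5*exp(2*t)/4) dt, so v = -5*exp(2*t)/8: now -5*t*exp(2*t)/8 + ∫(5*exp(2*t)/8) dt.
Step 2. Evaluate the standard form: now -5*t*exp(2*t)/8 + 5*exp(2*t)/16.
Answer: -5*t*exp(2*t)/8 + 5*exp(2*t)/16.


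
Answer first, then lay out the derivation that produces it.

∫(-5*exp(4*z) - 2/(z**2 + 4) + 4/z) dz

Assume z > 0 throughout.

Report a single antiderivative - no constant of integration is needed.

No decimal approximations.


The answer is -5*exp(4*z)/4 + 4*log(z) - atan(z/2).
Step 1. Rewrite: now ∫(4/z) dz + ∫(-2/(z**2 + 4)) dz + ∫(-5*exp(4*z)) dz.
Step 2. Evaluate the standard form: now -5*exp(4*z)/4 + ∫(4/z) dz + ∫(-2/(z**2 + 4)) dz.
Step 3. Evaluate the standard form: now -5*exp(4*z)/4 - atan(z/2) + ∫(4/z) dz.
Step 4. Evaluate the standard form [assuming z > 0]: now -5*exp(4*z)/4 + 4*log(z) - atan(z/2).
Answer: -5*exp(4*z)/4 + 4*log(z) - atan(z/2).


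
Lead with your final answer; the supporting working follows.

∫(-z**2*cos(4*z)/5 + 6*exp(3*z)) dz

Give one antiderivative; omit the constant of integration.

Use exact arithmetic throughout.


The answer is -z**2*sin(4*z)/20 - z*cos(4*z)/40 + 2*exp(3*z) + sin(4*z)/160.
Step 1. Rewrite: now ∫(-z**2*cos(4*z)/5) dz + ∫(6*exp(3*z)) dz.
Step 2. Integrate ∫(-z**2*cos(4*z)/5) dz by parts with u = z**2, dv = (-cos(4*z)/5) dz, so v = -sin(4*z)/20: now -z**2*sin(4*z)/20 + ∫(z*sin(4*z)/10) dz + ∫(6*exp(3*z)) dz.
Step 3. Integrate ∫(z*sin(4*z)/10) dz by parts with u = z, dv = (sin(4*z)/10) dz, so v = -cos(4*z)/40: now -z**2*sin(4*z)/20 - z*cos(4*z)/40 + ∫(6*exp(3*z)) dz + ∫(cos(4*z)/40) dz.
Step 4. Evaluate the standard form: now -z**2*sin(4*z)/20 - z*cos(4*z)/40 + sin(4*z)/160 + ∫(6*exp(3*z)) dz.
Step 5. Evaluate the standard form: now -z**2*sin(4*z)/20 - z*cos(4*z)/40 + 2*exp(3*z) + sin(4*z)/160.
Answer: -z**2*sin(4*z)/20 - z*cos(4*z)/40 + 2*exp(3*z) + sin(4*z)/160.


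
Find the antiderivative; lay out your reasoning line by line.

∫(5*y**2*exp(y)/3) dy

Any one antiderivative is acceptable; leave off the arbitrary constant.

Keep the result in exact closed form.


Step 1. Integrate ∫(5*y**2*exp(y)/3) dy by parts with u = y**2, dv = (5*exp(y)/3) dy, so v = 5*exp(y)/3: now 5*y**2*exp(y)/3 + ∫(-10*y*exp(y)/3) dy.
Step 2. Integrate ∫(-10*y*exp(y)/3) dy by parts with u = y, dv = (-10*exp(y)/3) dy, so v = -10*exp(y)/3: now 5*y**2*exp(y)/3 - 10*y*exp(y)/3 + ∫(10*exp(y)/3) dy.
Step 3. Evaluate the standard form: now 5*y**2*exp(y)/3 - 10*y*exp(y)/3 + 10*exp(y)/3.
Answer: 5*y**2*exp(y)/3 - 10*y*exp(y)/3 + 10*exp(y)/3.


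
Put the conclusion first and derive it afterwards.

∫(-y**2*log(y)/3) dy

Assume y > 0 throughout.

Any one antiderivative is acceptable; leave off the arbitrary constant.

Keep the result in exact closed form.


The answer is -y**3*log(y)/9 + y**3/27.
Step 1. Integrate ∫(-y**2*log(y)/3) dy by parts with u = log(y), dv = (-y**2/3) dy, so v = -y**3/9 [assuming y > 0]: now -y**3*log(y)/9 + ∫(y**2/9) dy.
Step 2. Evaluate the standard form: now -y**3*log(y)/9 + y**3/27.
Answer: -y**3*log(y)/9 + y**3/27.


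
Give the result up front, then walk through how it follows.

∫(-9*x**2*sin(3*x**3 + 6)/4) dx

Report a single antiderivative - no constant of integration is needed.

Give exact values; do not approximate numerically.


The answer is cos(3*x**3 + 6)/4.
Step 1. Substitute u = x**3 + 2, turning ∫(-9*x**2*sin(3*x**3 + 6)/4) dx into ∫(-3*sin(3*u)/4) du: now ∫(-3*sin(3*u)/4) du.
Step 2. Evaluate the standard form: now cos(3*u)/4.
Step 3. Substitute back u = x**3 + 2: now cos(3*x**3 + 6)/4.
Answer: cos(3*x**3 + 6)/4.


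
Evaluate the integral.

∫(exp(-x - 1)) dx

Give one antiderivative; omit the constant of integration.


Answer: -exp(-x - 1).


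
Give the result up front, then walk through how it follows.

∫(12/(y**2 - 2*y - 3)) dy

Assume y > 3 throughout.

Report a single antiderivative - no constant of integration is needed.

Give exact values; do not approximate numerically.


The answer is 3*log(y - 3) - 3*log(y + 1).
Step 1. Decompose ∫(12/(y**2 - 2*y - 3)) dy by partial fractions, 12/(y**2 - 2*y - 3) = -3/(y + 1) + 3/(y - 3): now ∫(3/(y - 3)) dy + ∫(-3/(y + 1)) dy.
Step 2. Evaluate the standard form [assuming y > -1]: now -3*log(y + 1) + ∫(3/(y - 3)) dy.
Step 3. Evaluate the standard form [assuming y > 3]: now 3*log(y - 3) - 3*log(y + 1).
Answer: 3*log(y - 3) - 3*log(y + 1).


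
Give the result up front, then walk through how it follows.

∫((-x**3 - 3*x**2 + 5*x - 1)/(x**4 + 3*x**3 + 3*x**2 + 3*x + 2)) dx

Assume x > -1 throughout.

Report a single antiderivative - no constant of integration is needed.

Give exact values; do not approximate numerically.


The answer is -4*log(x + 1) + 3*log(x + 2) + 2*atan(x).
Step 1. Decompose ∫((-x**3 - 3*x**2 + 5*x - 1)/(x**4 + 3*x**3 + 3*x**2 + 3*x + 2)) dx by partial fractions, (-x**3 - 3*x**2 + 5*x - 1)/(x**4 + 3*x**3 + 3*x**2 + 3*x + 2) = 2/(x**2 + 1) + 3/(x + 2) - 4/(x + 1): now ∫(-4/(x + 1)) dx + ∫(3/(x + 2)) dx + ∫(2/(x**2 + 1)) dx.
Step 2. Evaluate the standard form [assuming x > -2]: now 3*log(x + 2) + ∫(-4/(x + 1)) dx + ∫(2/(x**2 + 1)) dx.
Step 3. Evaluate the standard form [assuming x > -1]: now -4*log(x + 1) + 3*log(x + 2) + ∫(2/(x**2 + 1)) dx.
Step 4. Evaluate the standard form: now -4*log(x + 1) + 3*log(x + 2) + 2*atan(x).
Answer: -4*log(x + 1) + 3*log(x + 2) + 2*atan(x).


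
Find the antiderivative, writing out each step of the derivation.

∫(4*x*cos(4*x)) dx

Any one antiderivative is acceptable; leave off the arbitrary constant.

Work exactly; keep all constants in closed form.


Step 1. Integrate ∫(4*x*cos(4*x)) dx by parts with u = x, dv = (4*cos(4*x)) dx, so v = sin(4*x): now x*sin(4*x) + ∫(-sin(4*x)) dx.
Step 2. Evaluate the standard form: now x*sin(4*x) + cos(4*x)/4.
Answer: x*sin(4*x) + cos(4*x)/4.


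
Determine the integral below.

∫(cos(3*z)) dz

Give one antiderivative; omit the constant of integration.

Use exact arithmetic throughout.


Answer: sin(3*z)/3.


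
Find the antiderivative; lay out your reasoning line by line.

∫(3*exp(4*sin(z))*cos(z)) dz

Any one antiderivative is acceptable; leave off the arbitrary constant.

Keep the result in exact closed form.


Step 1. Substitute u = sin(z), turning ∫(3*exp(4*sin(z))*cos(z)) dz into ∫(3*exp(4*u)) du: now ∫(3*exp(4*u)) du.
Step 2. Evaluate the standard form: now 3*exp(4*u)/4.
Step 3. Substitute back u = sin(z): now 3*exp(4*sin(z))/4.
Answer: 3*exp(4*sin(z))/4.


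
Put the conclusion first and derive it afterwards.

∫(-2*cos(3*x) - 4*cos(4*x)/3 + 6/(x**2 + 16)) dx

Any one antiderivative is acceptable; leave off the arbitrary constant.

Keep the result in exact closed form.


The answer is -2*sin(3*x)/3 - sin(4*x)/3 + 3*atan(x/4)/2.
Step 1. Rewrite: now ∫(6/(x**2 + 16)) dx + ∫(-2*cos(3*x)) dx + ∫(-4*cos(4*x)/3) dx.
Step 2. Evaluate the standard form: now -2*sin(3*x)/3 + ∫(6/(x**2 + 16)) dx + ∫(-4*cos(4*x)/3) dx.
Step 3. Evaluate the standard form: now -2*sin(3*x)/3 + 3*atan(x/4)/2 + ∫(-4*cos(4*x)/3) dx.
Step 4. Evaluate the standard form: now -2*sin(3*x)/3 - sin(4*x)/3 + 3*atan(x/4)/2.
Answer: -2*sin(3*x)/3 - sin(4*x)/3 + 3*atan(x/4)/2.


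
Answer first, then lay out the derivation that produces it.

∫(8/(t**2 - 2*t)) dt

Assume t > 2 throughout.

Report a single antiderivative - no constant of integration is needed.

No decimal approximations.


The answer is -4*log(t) + 4*log(t - 2).
Step 1. Decompose ∫(8/(t**2 - 2*t)) dt by partial fractions, 8/(t**2 - 2*t) = 4/(t - 2) - 4/t: now ∫(-4/t) dt + ∫(4/(t - 2)) dt.
Step 2. Evaluate the standard form [assuming t > 0]: now -4*log(t) + ∫(4/(t - 2)) dt.
Step 3. Evaluate the standard form [assuming t > 2]: now -4*log(t) + 4*log(t - 2).
Answer: -4*log(t) + 4*log(t - 2).


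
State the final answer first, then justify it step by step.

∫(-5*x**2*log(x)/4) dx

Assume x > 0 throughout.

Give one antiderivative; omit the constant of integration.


The answer is -5*x**3*log(x)/12 + 5*x**3/36.
Step 1. Integrate ∫(-5*x**2*log(x)/4) dx by parts with u = log(x), dv = (-5*x**2/4) dx, so v = -5*x**3/12 [assuming x > 0]: now -5*x**3*log(x)/12 + ∫(5*x**2/12) dx.
Step 2. Evaluate the standard form: now -5*x**3*log(x)/12 + 5*x**3/36.
Answer: -5*x**3*log(x)/12 + 5*x**3/36.


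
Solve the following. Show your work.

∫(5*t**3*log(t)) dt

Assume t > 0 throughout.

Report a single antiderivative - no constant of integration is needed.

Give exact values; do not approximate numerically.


Step 1. Integrate ∫(5*t**3*log(t)) dt by parts with u = log(t), dv = (5*t**3) dt, so v = 5*t**4/4 [assuming t > 0]: now 5*t**4*log(t)/4 + ∫(-5*t**3/4) dt.
Step 2. Evaluate the standard form: now 5*t**4*log(t)/4 - 5*t**4/16.
Answer: 5*t**4*log(t)/4 - 5*t**4/16.


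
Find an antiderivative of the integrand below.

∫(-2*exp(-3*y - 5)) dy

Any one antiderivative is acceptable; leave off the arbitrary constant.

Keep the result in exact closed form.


Answer: 2*exp(-3*y - 5)/3.


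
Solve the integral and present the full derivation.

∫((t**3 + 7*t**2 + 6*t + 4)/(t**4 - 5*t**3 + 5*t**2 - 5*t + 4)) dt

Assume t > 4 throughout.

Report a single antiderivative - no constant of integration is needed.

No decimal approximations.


Step 1. Decompose ∫((t**3 + 7*t**2 + 6*t + 4)/(t**4 - 5*t**3 + 5*t**2 - 5*t + 4)) dt by partial fractions, (t**3 + 7*t**2 + 6*t + 4)/(t**4 - 5*t**3 + 5*t**2 - 5*t + 4) = -1/(t**2 + 1) - 3/(t - 1) + 4/(t - 4): now ∫(4/(t - 4)) dt + ∫(-3/(t - 1)) dt + ∫(-1/(t**2 + 1)) dt.
Step 2. Evaluate the standard form [assuming t > 4]: now 4*log(t - 4) + ∫(-3/(t - 1)) dt + ∫(-1/(t**2 + 1)) dt.
Step 3. Evaluate the standard form [assuming t > 1]: now 4*log(t - 4) - 3*log(t - 1) + ∫(-1/(t**2 + 1)) dt.
Step 4. Evaluate the standard form: now 4*log(t - 4) - 3*log(t - 1) - atan(t).
Answer: 4*log(t - 4) - 3*log(t - 1) - atan(t).


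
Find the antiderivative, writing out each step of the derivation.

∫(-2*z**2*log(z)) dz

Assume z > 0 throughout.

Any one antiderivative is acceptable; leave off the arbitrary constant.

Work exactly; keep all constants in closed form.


Step 1. Integrate ∫(-2*z**2*log(z)) dz by parts with u = log(z), dv = (-2*z**2) dz, so v = -2*z**3/3 [assuming z > 0]: now -2*z**3*log(z)/3 + ∫(2*z**2/3) dz.
Step 2. Evaluate the standard form: now -2*z**3*log(z)/3 + 2*z**3/9.
Answer: -2*z**3*log(z)/3 + 2*z**3/9.


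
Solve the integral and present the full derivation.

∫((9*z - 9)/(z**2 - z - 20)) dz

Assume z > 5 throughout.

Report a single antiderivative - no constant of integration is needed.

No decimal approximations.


Step 1. Decompose ∫((9*z - 9)/(z**2 - z - 20)) dz by partial fractions, (9*z - 9)/(z**2 - z - 20) = 5/(z + 4) + 4/(z - 5): now ∫(4/(z - 5)) dz + ∫(5/(z + 4)) dz.
Step 2. Evaluate the standard form [assuming z > 5]: now 4*log(z - 5) + ∫(5/(z + 4)) dz.
Step 3. Evaluate the standard form [assuming z > -4]: now 4*log(z - 5) + 5*log(z + 4).
Answer: 4*log(z - 5) + 5*log(z + 4).


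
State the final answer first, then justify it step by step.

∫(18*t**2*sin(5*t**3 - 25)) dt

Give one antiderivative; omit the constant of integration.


The answer is -6*cos(5*t**3 - 25)/5.
Step 1. Substitute u = t**3 - 5, turning ∫(18*t**2*sin(5*t**3 - 25)) dt into ∫(6*sin(5*u)) du: now ∫(6*sin(5*u)) du.
Step 2. Evaluate the standard form: now -6*cos(5*u)/5.
Step 3. Substitute back u = t**3 - 5: now -6*cos(5*t**3 - 25)/5.
Answer: -6*cos(5*t**3 - 25)/5.


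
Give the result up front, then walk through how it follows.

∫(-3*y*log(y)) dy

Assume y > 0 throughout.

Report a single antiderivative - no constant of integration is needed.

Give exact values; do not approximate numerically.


The answer is -3*y**2*log(y)/2 + 3*y**2/4.
Step 1. Integrate ∫(-3*y*log(y)) dy by parts with u = log(y), dv = (-3*y) dy, so v = -3*y**2/2 [assuming y > 0]: now -3*y**2*log(y)/2 + ∫(3*y/2) dy.
Step 2. Evaluate the standard form: now -3*y**2*log(y)/2 + 3*y**2/4.
Answer: -3*y**2*log(y)/2 + 3*y**2/4.


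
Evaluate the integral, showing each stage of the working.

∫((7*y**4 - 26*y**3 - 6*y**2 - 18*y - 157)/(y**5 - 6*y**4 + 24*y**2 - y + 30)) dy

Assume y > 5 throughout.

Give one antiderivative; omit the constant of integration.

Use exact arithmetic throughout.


Step 1. Decompose ∫((7*y**4 - 26*y**3 - 6*y**2 - 18*y - 157)/(y**5 - 6*y**4 + 24*y**2 - y + 30)) dy by partial fractions, (7*y**4 - 26*y**3 - 6*y**2 - 18*y - 157)/(y**5 - 6*y**4 + 24*y**2 - y + 30) = -4/(y**2 + 1) + 1/(y + 2) + 4/(y - 3) + 2/(y - 5): now ∫(2/(y - 5)) dy + ∫(4/(y - 3)) dy + ∫(1/(y + 2)) dy + ∫(-4/(y**2 + 1)) dy.
Step 2. Evaluate the standard form [assuming y > -2]: now log(y + 2) + ∫(2/(y - 5)) dy + ∫(4/(y - 3)) dy + ∫(-4/(y**2 + 1)) dy.
Step 3. Evaluate the standard form [assuming y > 5]: now 2*log(y - 5) + log(y + 2) + ∫(4/(y - 3)) dy + ∫(-4/(y**2 + 1)) dy.
Step 4. Evaluate the standard form [assuming y > 3]: now 2*log(y - 5) + 4*log(y - 3) + log(y + 2) + ∫(-4/(y**2 + 1)) dy.
Step 5. Evaluate the standard form: now 2*log(y - 5) + 4*log(y - 3) + log(y + 2) - 4*atan(y).
Answer: 2*log(y - 5) + 4*log(y - 3) + log(y + 2) - 4*atan(y).


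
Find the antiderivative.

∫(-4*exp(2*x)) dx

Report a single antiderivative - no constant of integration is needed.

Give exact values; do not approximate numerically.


Answer: -2*exp(2*x).


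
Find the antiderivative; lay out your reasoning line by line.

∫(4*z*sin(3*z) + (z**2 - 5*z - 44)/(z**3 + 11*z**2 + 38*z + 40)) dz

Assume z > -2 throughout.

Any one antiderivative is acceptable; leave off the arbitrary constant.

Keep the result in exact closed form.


Step 1. Rewrite: now ∫(4*z*sin(3*z)) dz + ∫((z**2 - 5*z - 44)/(z**3 + 11*z**2 + 38*z + 40)) dz.
Step 2. Integrate ∫(4*z*sin(3*z)) dz by parts with u = z, dv = (4*sin(3*z)) dz, so v = -4*cos(3*z)/3: now -4*z*cos(3*z)/3 + ∫((z**2 - 5*z - 44)/(z**3 + 11*z**2 + 38*z + 40)) dz + ∫(4*cos(3*z)/3) dz.
Step 3. Evaluate the standard form: now -4*z*cos(3*z)/3 + 4*sin(3*z)/9 + ∫((z**2 - 5*z - 44)/(z**3 + 11*z**2 + 38*z + 40)) dz.
Step 4. Decompose ∫((z**2 - 5*z - 44)/(z**3 + 11*z**2 + 38*z + 40)) dz by partial fractions, (z**2 - 5*z - 44)/(z**3 + 11*z**2 + 38*z + 40) = 2/(z + 5) + 4/(z + 4) - 5/(z + 2): now -4*z*cos(3*z)/3 + 4*sin(3*z)/9 + ∫(-5/(z + 2)) dz + ∫(4/(z + 4)) dz + ∫(2/(z + 5)) dz.
Step 5. Evaluate the standard form [assuming z > -5]: now -4*z*cos(3*z)/3 + 2*log(z + 5) + 4*sin(3*z)/9 + ∫(-5/(z + 2)) dz + ∫(4/(z + 4)) dz.
Step 6. Evaluate the standard form [assuming z > -4]: now -4*z*cos(3*z)/3 + 4*log(z + 4) + 2*log(z + 5) + 4*sin(3*z)/9 + ∫(-5/(z + 2)) dz.
Step 7. Evaluate the standard form [assuming z > -2]: now -4*z*cos(3*z)/3 - 5*log(z + 2) + 4*log(z + 4) + 2*log(z + 5) + 4*sin(3*z)/9.
Answer: -4*z*cos(3*z)/3 - 5*log(z + 2) + 4*log(z + 4) + 2*log(z + 5) + 4*sin(3*z)/9.


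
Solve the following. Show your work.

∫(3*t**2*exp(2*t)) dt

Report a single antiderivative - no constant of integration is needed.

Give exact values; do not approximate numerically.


Step 1. Integrate ∫(3*t**2*exp(2*t)) dt by parts with u = t**2, dv = (3*exp(2*t)) dt, so v = 3*exp(2*t)/2: now 3*t**2*exp(2*t)/2 + ∫(-3*t*exp(2*t)) dt.
Step 2. Integrate ∫(-3*t*exp(2*t)) dt by parts with u = t, dv = (-3*exp(2*t)) dt, so v = -3*exp(2*t)/2: now 3*t**2*exp(2*t)/2 - 3*t*exp(2*t)/2 + ∫(3*exp(2*t)/2) dt.
Step 3. Evaluate the standard form: now 3*t**2*exp(2*t)/2 - 3*t*exp(2*t)/2 + 3*exp(2*t)/4.
Answer: 3*t**2*exp(2*t)/2 - 3*t*exp(2*t)/2 + 3*exp(2*t)/4.


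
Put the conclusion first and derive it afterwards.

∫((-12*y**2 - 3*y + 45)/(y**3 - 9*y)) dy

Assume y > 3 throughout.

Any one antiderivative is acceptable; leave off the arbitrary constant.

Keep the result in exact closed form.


The answer is -5*log(y) - 4*log(y - 3) - 3*log(y + 3).
Step 1. Decompose ∫((-12*y**2 - 3*y + 45)/(y**3 - 9*y)) dy by partial fractions, (-12*y**2 - 3*y + 45)/(y**3 - 9*y) = -3/(y + 3) - 4/(y - 3) - 5/y: now ∫(-5/y) dy + ∫(-4/(y - 3)) dy + ∫(-3/(y + 3)) dy.
Step 2. Evaluate the standard form [assuming y > 3]: now -4*log(y - 3) + ∫(-5/y) dy + ∫(-3/(y + 3)) dy.
Step 3. Evaluate the standard form [assuming y > 0]: now -5*log(y) - 4*log(y - 3) + ∫(-3/(y + 3)) dy.
Step 4. Evaluate the standard form [assuming y > -3]: now -5*log(y) - 4*log(y - 3) - 3*log(y + 3).
Answer: -5*log(y) - 4*log(y - 3) - 3*log(y + 3).


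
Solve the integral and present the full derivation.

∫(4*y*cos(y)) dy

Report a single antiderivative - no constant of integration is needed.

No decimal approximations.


Step 1. Integrate ∫(4*y*cos(y)) dy by parts with u = y, dv = (4*cos(y)) dy, so v = 4*sin(y): now 4*y*sin(y) + ∫(-4*sin(y)) dy.
Step 2. Evaluate the standard form: now 4*y*sin(y) + 4*cos(y).
Answer: 4*y*sin(y) + 4*cos(y).


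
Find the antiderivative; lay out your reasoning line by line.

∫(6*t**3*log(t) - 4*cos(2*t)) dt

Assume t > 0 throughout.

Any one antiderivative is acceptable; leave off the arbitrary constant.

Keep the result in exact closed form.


Step 1. Rewrite: now ∫(6*t**3*log(t)) dt + ∫(-4*cos(2*t)) dt.
Step 2. Evaluate the standard form: now -2*sin(2*t) + ∫(6*t**3*log(t)) dt.
Step 3. Integrate ∫(6*t**3*log(t)) dt by parts with u = log(t), dv = (6*t**3) dt, so v = 3*t**4/2 [assuming t > 0]: now 3*t**4*log(t)/2 - 2*sin(2*t) + ∫(-3*t**3/2) dt.
Step 4. Evaluate the standard form: now 3*t**4*log(t)/2 - 3*t**4/8 - 2*sin(2*t).
Answer: 3*t**4*log(t)/2 - 3*t**4/8 - 2*sin(2*t).


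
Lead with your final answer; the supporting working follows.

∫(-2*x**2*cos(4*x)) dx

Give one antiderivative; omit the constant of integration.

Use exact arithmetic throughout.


The answer is -x**2*sin(4*x)/2 - x*cos(4*x)/4 + sin(4*x)/16.
Step 1. Integrate ∫(-2*x**2*cos(4*x)) dx by parts with u = x**2, dv = (-2*cos(4*x)) dx, so v = -sin(4*x)/2: now -x**2*sin(4*x)/2 + ∫(x*sin(4*x)) dx.
Step 2. Integrate ∫(x*sin(4*x)) dx by parts with u = x, dv = (sin(4*x)) dx, so v = -cos(4*x)/4: now -x**2*sin(4*x)/2 - x*cos(4*x)/4 + ∫(cos(4*x)/4) dx.
Step 3. Evaluate the standard form: now -x**2*sin(4*x)/2 - x*cos(4*x)/4 + sin(4*x)/16.
Answer: -x**2*sin(4*x)/2 - x*cos(4*x)/4 + sin(4*x)/16.


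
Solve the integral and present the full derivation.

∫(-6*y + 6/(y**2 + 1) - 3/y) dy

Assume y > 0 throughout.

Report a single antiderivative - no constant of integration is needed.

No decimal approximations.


Step 1. Rewrite: now ∫(-3/y) dy + ∫(-6*y) dy + ∫(6/(y**2 + 1)) dy.
Step 2. Evaluate the standard form: now -3*y**2 + ∫(-3/y) dy + ∫(6/(y**2 + 1)) dy.
Step 3. Evaluate the standard form [assuming y > 0]: now -3*y**2 - 3*log(y) + ∫(6/(y**2 + 1)) dy.
Step 4. Evaluate the standard form: now -3*y**2 - 3*log(y) + 6*atan(y).
Answer: -3*y**2 - 3*log(y) + 6*atan(y).


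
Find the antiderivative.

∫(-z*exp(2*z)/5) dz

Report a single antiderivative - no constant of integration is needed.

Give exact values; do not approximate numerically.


Answer: -z*exp(2*z)/10 + exp(2*z)/20.


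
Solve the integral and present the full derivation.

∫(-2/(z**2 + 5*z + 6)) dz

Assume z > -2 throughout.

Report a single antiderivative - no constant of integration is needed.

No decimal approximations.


Step 1. Decompose ∫(-2/(z**2 + 5*z + 6)) dz by partial fractions, -2/(z**2 + 5*z + 6) = 2/(z + 3) - 2/(z + 2): now ∫(-2/(z + 2)) dz + ∫(2/(z + 3)) dz.
Step 2. Evaluate the standard form [assuming z > -2]: now -2*log(z + 2) + ∫(2/(z + 3)) dz.
Step 3. Evaluate the standard form [assuming z > -3]: now -2*log(z + 2) + 2*log(z + 3).
Answer: -2*log(z + 2) + 2*log(z + 3).


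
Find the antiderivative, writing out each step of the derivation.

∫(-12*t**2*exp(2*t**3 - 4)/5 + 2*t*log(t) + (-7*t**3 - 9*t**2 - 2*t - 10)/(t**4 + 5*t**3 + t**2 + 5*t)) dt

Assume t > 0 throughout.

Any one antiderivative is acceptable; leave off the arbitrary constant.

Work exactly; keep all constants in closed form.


Step 1. Rewrite: now ∫(2*t*log(t)) dt + ∫(-12*t**2*exp(2*t**3 - 4)/5) dt + ∫((-7*t**3 - 9*t**2 - 2*t - 10)/(t**4 + 5*t**3 + t**2 + 5*t)) dt.
Step 2. Decompose ∫((-7*t**3 - 9*t**2 - 2*t - 10)/(t**4 + 5*t**3 + t**2 + 5*t)) dt by partial fractions, (-7*t**3 - 9*t**2 - 2*t - 10)/(t**4 + 5*t**3 + t**2 + 5*t) = 1/(t**2 + 1) - 5/(t + 5) - 2/t: now ∫(-2/t) dt + ∫(2*t*log(t)) dt + ∫(-12*t**2*exp(2*t**3 - 4)/5) dt + ∫(-5/(t + 5)) dt + ∫(1/(t**2 + 1)) dt.
Step 3. Evaluate the standard form [assuming t > 0]: now -2*log(t) + ∫(2*t*log(t)) dt + ∫(-12*t**2*exp(2*t**3 - 4)/5) dt + ∫(-5/(t + 5)) dt + ∫(1/(t**2 + 1)) dt.
Step 4. Evaluate the standard form [assuming t > -5]: now -2*log(t) - 5*log(t + 5) + ∫(2*t*log(t)) dt + ∫(-12*t**2*exp(2*t**3 - 4)/5) dt + ∫(1/(t**2 + 1)) dt.
Step 5. Evaluate the standard form: now -2*log(t) - 5*log(t + 5) + atan(t) + ∫(2*t*log(t)) dt + ∫(-12*t**2*exp(2*t**3 - 4)/5) dt.
Step 6. Substitute u = t**3 - 2, turning ∫(-12*t**2*exp(2*t**3 - 4)/5) dt into ∫(-4*exp(2*u)/5) du: now -2*log(t) - 5*log(t + 5) + atan(t) + ∫(2*t*log(t)) dt + ∫(-4*exp(2*u)/5) du.
Step 7. Evaluate the standard form: now -2*exp(2*u)/5 - 2*log(t) - 5*log(t + 5) + atan(t) + ∫(2*t*log(t)) dt.
Step 8. Substitute back u = t**3 - 2: now -2*exp(2*t**3 - 4)/5 - 2*log(t) - 5*log(t + 5) + atan(t) + ∫(2*t*log(t)) dt.
Step 9. Integrate ∫(2*t*log(t)) dt by parts with u = log(t), dv = (2*t) dt, so v = t**2 [assuming t > 0]: now t**2*log(t) - 2*exp(2*t**3 - 4)/5 - 2*log(t) - 5*log(t + 5) + atan(t) + ∫(-t) dt.
Step 10. Evaluate the standard form: now t**2*log(t) - t**2/2 - 2*exp(2*t**3 - 4)/5 - 2*log(t) - 5*log(t + 5) + atan(t).
Answer: t**2*log(t) - t**2/2 - 2*exp(2*t**3 - 4)/5 - 2*log(t) - 5*log(t + 5) + atan(t).


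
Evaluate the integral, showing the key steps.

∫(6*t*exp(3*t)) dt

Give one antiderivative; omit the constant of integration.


Step 1. Integrate ∫(6*t*exp(3*t)) dt by parts with u = t, dv = (6*exp(3*t)) dt, so v = 2*exp(3*t): now 2*t*exp(3*t) + ∫(-2*exp(3*t)) dt.
Step 2. Evaluate the standard form: now 2*t*exp(3*t) - 2*exp(3*t)/3.
Answer: 2*t*exp(3*t) - 2*exp(3*t)/3.


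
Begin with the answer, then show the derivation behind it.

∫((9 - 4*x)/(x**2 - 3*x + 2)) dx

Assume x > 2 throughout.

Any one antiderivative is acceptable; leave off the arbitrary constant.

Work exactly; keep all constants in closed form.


The answer is log(x - 2) - 5*log(x - 1).
Step 1. Decompose ∫((9 - 4*x)/(x**2 - 3*x + 2)) dx by partial fractions, (9 - 4*x)/(x**2 - 3*x + 2) = -5/(x - 1) + 1/(x - 2): now ∫(1/(x - 2)) dx + ∫(-5/(x - 1)) dx.
Step 2. Evaluate the standard form [assuming x > 2]: now log(x - 2) + ∫(-5/(x - 1)) dx.
Step 3. Evaluate the standard form [assuming x > 1]: now log(x - 2) - 5*log(x - 1).
Answer: log(x - 2) - 5*log(x - 1).


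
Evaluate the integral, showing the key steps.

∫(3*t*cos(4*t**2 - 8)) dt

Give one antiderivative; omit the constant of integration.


Step 1. Substitute u = t**2 - 2, turning ∫(3*t*cos(4*t**2 - 8)) dt into ∫(3*cos(4*u)/2) du: now ∫(3*cos(4*u)/2) du.
Step 2. Evaluate the standard form: now 3*sin(4*u)/8.
Step 3. Substitute back u = t**2 - 2: now 3*sin(4*t**2 - 8)/8.
Answer: 3*sin(4*t**2 - 8)/8.


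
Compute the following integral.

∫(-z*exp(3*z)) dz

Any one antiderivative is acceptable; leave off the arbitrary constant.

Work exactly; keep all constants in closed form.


Answer: -z*exp(3*z)/3 + exp(3*z)/9.


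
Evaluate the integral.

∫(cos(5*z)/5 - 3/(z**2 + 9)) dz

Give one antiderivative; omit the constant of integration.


Answer: sin(5*z)/25 - atan(z/3).


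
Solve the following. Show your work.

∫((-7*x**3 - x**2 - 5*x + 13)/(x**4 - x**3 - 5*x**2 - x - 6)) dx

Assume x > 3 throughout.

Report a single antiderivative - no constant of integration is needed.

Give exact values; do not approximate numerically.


Step 1. Decompose ∫((-7*x**3 - x**2 - 5*x + 13)/(x**4 - x**3 - 5*x**2 - x - 6)) dx by partial fractions, (-7*x**3 - x**2 - 5*x + 13)/(x**4 - x**3 - 5*x**2 - x - 6) = -2/(x**2 + 1) - 3/(x + 2) - 4/(x - 3): now ∫(-4/(x - 3)) dx + ∫(-3/(x + 2)) dx + ∫(-2/(x**2 + 1)) dx.
Step 2. Evaluate the standard form [assuming x > 3]: now -4*log(x - 3) + ∫(-3/(x + 2)) dx + ∫(-2/(x**2 + 1)) dx.
Step 3. Evaluate the standard form [assuming x > -2]: now -4*log(x - 3) - 3*log(x + 2) + ∫(-2/(x**2 + 1)) dx.
Step 4. Evaluate the standard form: now -4*log(x - 3) - 3*log(x + 2) - 2*atan(x).
Answer: -4*log(x - 3) - 3*log(x + 2) - 2*atan(x).
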